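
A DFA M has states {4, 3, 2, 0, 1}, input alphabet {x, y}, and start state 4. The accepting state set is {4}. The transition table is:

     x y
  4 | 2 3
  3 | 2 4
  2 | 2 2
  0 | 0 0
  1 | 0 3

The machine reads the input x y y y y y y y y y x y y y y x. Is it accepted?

No

4 → 2 → 2 → 2 → 2 → 2 → 2 → 2 → 2 → 2 → 2 → 2 → 2 → 2 → 2 → 2 → 2
End state 2 is not accepting.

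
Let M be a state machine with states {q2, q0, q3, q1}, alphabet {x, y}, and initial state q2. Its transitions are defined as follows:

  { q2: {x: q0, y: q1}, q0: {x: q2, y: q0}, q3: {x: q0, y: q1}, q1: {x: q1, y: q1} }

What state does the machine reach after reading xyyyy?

Trace: q2 -x-> q0 -y-> q0 -y-> q0 -y-> q0 -y-> q0

q0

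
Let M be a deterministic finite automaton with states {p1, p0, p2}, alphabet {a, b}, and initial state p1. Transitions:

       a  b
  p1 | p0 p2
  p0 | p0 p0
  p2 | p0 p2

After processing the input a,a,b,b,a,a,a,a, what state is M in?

Trace: p1 -a-> p0 -a-> p0 -b-> p0 -b-> p0 -a-> p0 -a-> p0 -a-> p0 -a-> p0

p0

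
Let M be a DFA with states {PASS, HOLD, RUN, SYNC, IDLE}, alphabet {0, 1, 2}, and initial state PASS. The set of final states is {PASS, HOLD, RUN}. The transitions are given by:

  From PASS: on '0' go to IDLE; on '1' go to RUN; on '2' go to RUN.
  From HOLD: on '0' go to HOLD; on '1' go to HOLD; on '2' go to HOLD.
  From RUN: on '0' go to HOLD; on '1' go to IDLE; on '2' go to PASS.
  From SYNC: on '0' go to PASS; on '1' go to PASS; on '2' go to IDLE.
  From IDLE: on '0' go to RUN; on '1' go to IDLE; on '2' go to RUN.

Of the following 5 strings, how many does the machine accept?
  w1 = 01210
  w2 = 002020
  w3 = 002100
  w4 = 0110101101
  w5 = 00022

4

w1:
  start at PASS
  read '0': PASS → IDLE
  read '1': IDLE → IDLE
  read '2': IDLE → RUN
  read '1': RUN → IDLE
  read '0': IDLE → RUN
  end RUN, accepted
w2:
  start at PASS
  read '0': PASS → IDLE
  read '0': IDLE → RUN
  read '2': RUN → PASS
  read '0': PASS → IDLE
  read '2': IDLE → RUN
  read '0': RUN → HOLD
  end HOLD, accepted
w3:
  start at PASS
  read '0': PASS → IDLE
  read '0': IDLE → RUN
  read '2': RUN → PASS
  read '1': PASS → RUN
  read '0': RUN → HOLD
  read '0': HOLD → HOLD
  end HOLD, accepted
w4:
  start at PASS
  read '0': PASS → IDLE
  read '1': IDLE → IDLE
  read '1': IDLE → IDLE
  read '0': IDLE → RUN
  read '1': RUN → IDLE
  read '0': IDLE → RUN
  read '1': RUN → IDLE
  read '1': IDLE → IDLE
  read '0': IDLE → RUN
  read '1': RUN → IDLE
  end IDLE, rejected
w5:
  start at PASS
  read '0': PASS → IDLE
  read '0': IDLE → RUN
  read '0': RUN → HOLD
  read '2': HOLD → HOLD
  read '2': HOLD → HOLD
  end HOLD, accepted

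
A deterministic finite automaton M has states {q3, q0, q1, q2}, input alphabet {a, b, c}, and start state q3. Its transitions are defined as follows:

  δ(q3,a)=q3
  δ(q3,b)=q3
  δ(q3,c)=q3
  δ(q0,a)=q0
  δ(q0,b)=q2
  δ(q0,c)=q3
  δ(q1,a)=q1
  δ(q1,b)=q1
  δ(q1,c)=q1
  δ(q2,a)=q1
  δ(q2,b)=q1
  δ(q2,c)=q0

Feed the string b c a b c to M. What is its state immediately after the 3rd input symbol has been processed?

q3

Trace: q3 -b-> q3 -c-> q3 -a-> q3
After 3 symbols: q3.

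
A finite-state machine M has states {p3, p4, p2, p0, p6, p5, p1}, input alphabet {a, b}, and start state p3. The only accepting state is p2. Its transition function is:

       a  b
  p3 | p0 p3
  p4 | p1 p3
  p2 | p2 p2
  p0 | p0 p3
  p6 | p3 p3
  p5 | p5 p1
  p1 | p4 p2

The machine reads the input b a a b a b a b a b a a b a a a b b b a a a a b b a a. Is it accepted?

No

p3 → p3 → p0 → p0 → p3 → p0 → p3 → p0 → p3 → p0 → p3 → p0 → p0 → p3 → p0 → p0 → p0 → p3 → p3 → p3 → p0 → p0 → p0 → p0 → p3 → p3 → p0 → p0
End state p0 is not accepting.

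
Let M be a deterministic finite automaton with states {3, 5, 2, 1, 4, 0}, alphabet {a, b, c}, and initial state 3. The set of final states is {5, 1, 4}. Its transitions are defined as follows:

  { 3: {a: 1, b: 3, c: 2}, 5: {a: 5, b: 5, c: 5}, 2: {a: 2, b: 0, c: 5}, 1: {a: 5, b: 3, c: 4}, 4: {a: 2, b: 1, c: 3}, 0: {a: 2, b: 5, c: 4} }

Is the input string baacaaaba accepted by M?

Yes

Trace: 3 -b-> 3 -a-> 1 -a-> 5 -c-> 5 -a-> 5 -a-> 5 -a-> 5 -b-> 5 -a-> 5
End state 5 is accepting.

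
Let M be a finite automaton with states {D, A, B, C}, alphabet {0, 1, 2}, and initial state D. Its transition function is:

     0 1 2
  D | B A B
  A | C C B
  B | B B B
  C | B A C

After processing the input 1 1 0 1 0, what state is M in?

start at D
read '1': D → A
read '1': A → C
read '0': C → B
read '1': B → B
read '0': B → B

B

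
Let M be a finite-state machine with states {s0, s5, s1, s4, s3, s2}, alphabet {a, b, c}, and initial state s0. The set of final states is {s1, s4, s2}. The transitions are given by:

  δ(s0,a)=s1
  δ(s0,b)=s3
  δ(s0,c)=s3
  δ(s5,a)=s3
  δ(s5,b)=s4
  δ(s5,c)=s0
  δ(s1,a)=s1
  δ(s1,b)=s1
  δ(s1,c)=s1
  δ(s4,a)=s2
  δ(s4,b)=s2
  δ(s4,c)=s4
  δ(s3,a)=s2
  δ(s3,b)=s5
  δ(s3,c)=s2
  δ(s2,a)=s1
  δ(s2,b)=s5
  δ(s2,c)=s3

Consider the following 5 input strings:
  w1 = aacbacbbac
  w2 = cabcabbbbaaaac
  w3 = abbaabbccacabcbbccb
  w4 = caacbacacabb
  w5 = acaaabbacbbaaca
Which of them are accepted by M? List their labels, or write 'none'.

w1, w2, w3, w4, w5

w1: Trace: s0 -a-> s1 -a-> s1 -c-> s1 -b-> s1 -a-> s1 -c-> s1 -b-> s1 -b-> s1 -a-> s1 -c-> s1  → end s1, accepted
w2: Trace: s0 -c-> s3 -a-> s2 -b-> s5 -c-> s0 -a-> s1 -b-> s1 -b-> s1 -b-> s1 -b-> s1 -a-> s1 -a-> s1 -a-> s1 -a-> s1 -c-> s1  → end s1, accepted
w3: Trace: s0 -a-> s1 -b-> s1 -b-> s1 -a-> s1 -a-> s1 -b-> s1 -b-> s1 -c-> s1 -c-> s1 -a-> s1 -c-> s1 -a-> s1 -b-> s1 -c-> s1 -b-> s1 -b-> s1 -c-> s1 -c-> s1 -b-> s1  → end s1, accepted
w4: Trace: s0 -c-> s3 -a-> s2 -a-> s1 -c-> s1 -b-> s1 -a-> s1 -c-> s1 -a-> s1 -c-> s1 -a-> s1 -b-> s1 -b-> s1  → end s1, accepted
w5: Trace: s0 -a-> s1 -c-> s1 -a-> s1 -a-> s1 -a-> s1 -b-> s1 -b-> s1 -a-> s1 -c-> s1 -b-> s1 -b-> s1 -a-> s1 -a-> s1 -c-> s1 -a-> s1  → end s1, accepted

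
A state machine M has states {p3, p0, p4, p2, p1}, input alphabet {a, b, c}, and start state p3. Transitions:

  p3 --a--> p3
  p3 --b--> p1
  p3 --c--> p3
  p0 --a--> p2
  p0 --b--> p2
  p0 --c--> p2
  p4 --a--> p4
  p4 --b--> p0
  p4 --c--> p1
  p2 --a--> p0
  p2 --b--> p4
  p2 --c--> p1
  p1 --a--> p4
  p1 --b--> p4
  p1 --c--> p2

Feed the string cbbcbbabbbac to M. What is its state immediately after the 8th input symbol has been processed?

p4

p3 → p3 → p1 → p4 → p1 → p4 → p0 → p2 → p4
After 8 symbols: p4.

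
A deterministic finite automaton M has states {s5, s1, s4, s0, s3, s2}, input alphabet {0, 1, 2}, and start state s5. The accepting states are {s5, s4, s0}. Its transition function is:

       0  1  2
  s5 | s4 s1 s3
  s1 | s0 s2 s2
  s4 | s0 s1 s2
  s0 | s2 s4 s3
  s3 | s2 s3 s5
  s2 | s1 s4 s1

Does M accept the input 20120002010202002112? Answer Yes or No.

start at s5
read '2': s5 → s3
read '0': s3 → s2
read '1': s2 → s4
read '2': s4 → s2
read '0': s2 → s1
read '0': s1 → s0
read '0': s0 → s2
read '2': s2 → s1
read '0': s1 → s0
read '1': s0 → s4
read '0': s4 → s0
read '2': s0 → s3
read '0': s3 → s2
read '2': s2 → s1
read '0': s1 → s0
read '0': s0 → s2
read '2': s2 → s1
read '1': s1 → s2
read '1': s2 → s4
read '2': s4 → s2
End state s2 is not accepting.

No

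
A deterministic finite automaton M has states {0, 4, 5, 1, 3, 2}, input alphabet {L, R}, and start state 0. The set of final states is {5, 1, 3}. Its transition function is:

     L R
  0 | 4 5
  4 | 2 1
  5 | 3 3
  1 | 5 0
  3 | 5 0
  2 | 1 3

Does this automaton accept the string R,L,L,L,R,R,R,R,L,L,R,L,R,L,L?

Yes

0 → 5 → 3 → 5 → 3 → 0 → 5 → 3 → 0 → 4 → 2 → 3 → 5 → 3 → 5 → 3
End state 3 is accepting.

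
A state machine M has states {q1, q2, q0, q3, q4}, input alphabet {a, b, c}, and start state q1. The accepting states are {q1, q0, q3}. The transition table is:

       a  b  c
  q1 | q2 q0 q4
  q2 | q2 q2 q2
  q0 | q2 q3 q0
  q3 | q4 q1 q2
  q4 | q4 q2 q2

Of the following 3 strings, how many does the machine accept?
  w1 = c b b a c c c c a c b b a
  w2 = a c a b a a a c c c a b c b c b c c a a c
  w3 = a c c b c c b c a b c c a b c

w1:
  start at q1
  read 'c': q1 → q4
  read 'b': q4 → q2
  read 'b': q2 → q2
  read 'a': q2 → q2
  read 'c': q2 → q2
  read 'c': q2 → q2
  read 'c': q2 → q2
  read 'c': q2 → q2
  read 'a': q2 → q2
  read 'c': q2 → q2
  read 'b': q2 → q2
  read 'b': q2 → q2
  read 'a': q2 → q2
  end q2, rejected
w2:
  start at q1
  read 'a': q1 → q2
  read 'c': q2 → q2
  read 'a': q2 → q2
  read 'b': q2 → q2
  read 'a': q2 → q2
  read 'a': q2 → q2
  read 'a': q2 → q2
  read 'c': q2 → q2
  read 'c': q2 → q2
  read 'c': q2 → q2
  read 'a': q2 → q2
  read 'b': q2 → q2
  read 'c': q2 → q2
  read 'b': q2 → q2
  read 'c': q2 → q2
  read 'b': q2 → q2
  read 'c': q2 → q2
  read 'c': q2 → q2
  read 'a': q2 → q2
  read 'a': q2 → q2
  read 'c': q2 → q2
  end q2, rejected
w3:
  start at q1
  read 'a': q1 → q2
  read 'c': q2 → q2
  read 'c': q2 → q2
  read 'b': q2 → q2
  read 'c': q2 → q2
  read 'c': q2 → q2
  read 'b': q2 → q2
  read 'c': q2 → q2
  read 'a': q2 → q2
  read 'b': q2 → q2
  read 'c': q2 → q2
  read 'c': q2 → q2
  read 'a': q2 → q2
  read 'b': q2 → q2
  read 'c': q2 → q2
  end q2, rejected

0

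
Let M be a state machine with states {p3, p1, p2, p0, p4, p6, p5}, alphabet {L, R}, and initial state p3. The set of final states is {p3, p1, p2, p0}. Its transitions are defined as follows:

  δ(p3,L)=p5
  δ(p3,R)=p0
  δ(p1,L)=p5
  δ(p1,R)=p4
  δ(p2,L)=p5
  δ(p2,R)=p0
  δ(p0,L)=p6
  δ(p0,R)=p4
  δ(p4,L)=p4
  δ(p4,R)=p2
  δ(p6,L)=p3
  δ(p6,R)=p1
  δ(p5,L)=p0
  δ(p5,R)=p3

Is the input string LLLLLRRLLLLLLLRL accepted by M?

p3 → p5 → p0 → p6 → p3 → p5 → p3 → p0 → p6 → p3 → p5 → p0 → p6 → p3 → p5 → p3 → p5
End state p5 is not accepting.

No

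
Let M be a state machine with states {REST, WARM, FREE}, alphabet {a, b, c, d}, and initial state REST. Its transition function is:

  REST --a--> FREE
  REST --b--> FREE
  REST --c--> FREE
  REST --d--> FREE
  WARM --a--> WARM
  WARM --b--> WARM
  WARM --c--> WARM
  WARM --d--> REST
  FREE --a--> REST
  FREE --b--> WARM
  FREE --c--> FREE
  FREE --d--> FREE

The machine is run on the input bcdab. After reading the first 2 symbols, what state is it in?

FREE

Trace: REST -b-> FREE -c-> FREE
After 2 symbols: FREE.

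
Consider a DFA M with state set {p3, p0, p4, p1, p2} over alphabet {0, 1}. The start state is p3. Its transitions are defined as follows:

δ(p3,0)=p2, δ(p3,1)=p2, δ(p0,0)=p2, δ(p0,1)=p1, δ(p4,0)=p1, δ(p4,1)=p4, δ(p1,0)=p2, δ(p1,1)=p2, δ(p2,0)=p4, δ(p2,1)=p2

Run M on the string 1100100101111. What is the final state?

p4

start at p3
read '1': p3 → p2
read '1': p2 → p2
read '0': p2 → p4
read '0': p4 → p1
read '1': p1 → p2
read '0': p2 → p4
read '0': p4 → p1
read '1': p1 → p2
read '0': p2 → p4
read '1': p4 → p4
read '1': p4 → p4
read '1': p4 → p4
read '1': p4 → p4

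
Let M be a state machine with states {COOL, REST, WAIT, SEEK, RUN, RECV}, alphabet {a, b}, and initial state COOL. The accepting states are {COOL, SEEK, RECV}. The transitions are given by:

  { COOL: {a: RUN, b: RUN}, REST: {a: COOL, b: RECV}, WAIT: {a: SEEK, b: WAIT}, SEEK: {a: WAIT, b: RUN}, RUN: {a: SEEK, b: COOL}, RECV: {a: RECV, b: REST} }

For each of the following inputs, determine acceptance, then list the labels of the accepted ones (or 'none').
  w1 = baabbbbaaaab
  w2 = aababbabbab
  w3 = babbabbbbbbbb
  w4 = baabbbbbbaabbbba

w1: COOL → RUN → SEEK → WAIT → WAIT → WAIT → WAIT → WAIT → SEEK → WAIT → SEEK → WAIT → WAIT  → end WAIT, rejected
w2: COOL → RUN → SEEK → RUN → SEEK → RUN → COOL → RUN → COOL → RUN → SEEK → RUN  → end RUN, rejected
w3: COOL → RUN → SEEK → RUN → COOL → RUN → COOL → RUN → COOL → RUN → COOL → RUN → COOL → RUN  → end RUN, rejected
w4: COOL → RUN → SEEK → WAIT → WAIT → WAIT → WAIT → WAIT → WAIT → WAIT → SEEK → WAIT → WAIT → WAIT → WAIT → WAIT → SEEK  → end SEEK, accepted

w4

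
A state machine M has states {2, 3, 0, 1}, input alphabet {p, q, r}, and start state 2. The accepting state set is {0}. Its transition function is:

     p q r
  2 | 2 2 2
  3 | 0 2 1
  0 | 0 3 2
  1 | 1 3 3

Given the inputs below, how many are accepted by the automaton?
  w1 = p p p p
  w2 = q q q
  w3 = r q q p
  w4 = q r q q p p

w1:
  start at 2
  read 'p': 2 → 2
  read 'p': 2 → 2
  read 'p': 2 → 2
  read 'p': 2 → 2
  end 2, rejected
w2:
  start at 2
  read 'q': 2 → 2
  read 'q': 2 → 2
  read 'q': 2 → 2
  end 2, rejected
w3:
  start at 2
  read 'r': 2 → 2
  read 'q': 2 → 2
  read 'q': 2 → 2
  read 'p': 2 → 2
  end 2, rejected
w4:
  start at 2
  read 'q': 2 → 2
  read 'r': 2 → 2
  read 'q': 2 → 2
  read 'q': 2 → 2
  read 'p': 2 → 2
  read 'p': 2 → 2
  end 2, rejected

0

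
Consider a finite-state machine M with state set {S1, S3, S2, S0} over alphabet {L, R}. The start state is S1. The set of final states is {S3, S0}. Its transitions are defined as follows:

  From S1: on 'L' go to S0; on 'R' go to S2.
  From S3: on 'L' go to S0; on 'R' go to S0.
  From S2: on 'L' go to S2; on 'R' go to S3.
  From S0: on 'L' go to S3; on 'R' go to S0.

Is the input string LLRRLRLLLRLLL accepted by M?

Yes

start at S1
read 'L': S1 → S0
read 'L': S0 → S3
read 'R': S3 → S0
read 'R': S0 → S0
read 'L': S0 → S3
read 'R': S3 → S0
read 'L': S0 → S3
read 'L': S3 → S0
read 'L': S0 → S3
read 'R': S3 → S0
read 'L': S0 → S3
read 'L': S3 → S0
read 'L': S0 → S3
End state S3 is accepting.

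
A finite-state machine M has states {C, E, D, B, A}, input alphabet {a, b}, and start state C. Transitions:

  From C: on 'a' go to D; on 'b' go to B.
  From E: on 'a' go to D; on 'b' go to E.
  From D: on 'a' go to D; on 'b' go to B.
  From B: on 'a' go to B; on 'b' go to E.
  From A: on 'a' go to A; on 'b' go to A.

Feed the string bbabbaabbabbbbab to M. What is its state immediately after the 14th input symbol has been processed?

E

Trace: C -b-> B -b-> E -a-> D -b-> B -b-> E -a-> D -a-> D -b-> B -b-> E -a-> D -b-> B -b-> E -b-> E -b-> E
After 14 symbols: E.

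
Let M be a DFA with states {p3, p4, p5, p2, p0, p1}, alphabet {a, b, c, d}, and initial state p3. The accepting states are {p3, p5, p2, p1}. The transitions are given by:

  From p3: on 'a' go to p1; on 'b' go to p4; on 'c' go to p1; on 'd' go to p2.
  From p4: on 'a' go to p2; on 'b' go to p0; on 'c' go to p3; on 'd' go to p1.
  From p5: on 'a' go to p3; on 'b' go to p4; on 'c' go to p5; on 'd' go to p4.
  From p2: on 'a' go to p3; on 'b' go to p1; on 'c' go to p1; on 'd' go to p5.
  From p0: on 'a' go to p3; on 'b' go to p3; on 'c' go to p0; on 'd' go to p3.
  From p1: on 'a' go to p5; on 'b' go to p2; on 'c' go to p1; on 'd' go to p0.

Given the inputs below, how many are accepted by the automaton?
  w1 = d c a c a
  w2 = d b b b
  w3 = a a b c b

w1:
  start at p3
  read 'd': p3 → p2
  read 'c': p2 → p1
  read 'a': p1 → p5
  read 'c': p5 → p5
  read 'a': p5 → p3
  end p3, accepted
w2:
  start at p3
  read 'd': p3 → p2
  read 'b': p2 → p1
  read 'b': p1 → p2
  read 'b': p2 → p1
  end p1, accepted
w3:
  start at p3
  read 'a': p3 → p1
  read 'a': p1 → p5
  read 'b': p5 → p4
  read 'c': p4 → p3
  read 'b': p3 → p4
  end p4, rejected

2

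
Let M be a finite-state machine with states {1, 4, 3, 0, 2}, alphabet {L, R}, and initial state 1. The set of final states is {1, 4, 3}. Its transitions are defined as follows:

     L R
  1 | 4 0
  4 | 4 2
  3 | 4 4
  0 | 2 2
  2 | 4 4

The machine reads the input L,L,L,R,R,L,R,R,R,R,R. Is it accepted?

No

Trace: 1 -L-> 4 -L-> 4 -L-> 4 -R-> 2 -R-> 4 -L-> 4 -R-> 2 -R-> 4 -R-> 2 -R-> 4 -R-> 2
End state 2 is not accepting.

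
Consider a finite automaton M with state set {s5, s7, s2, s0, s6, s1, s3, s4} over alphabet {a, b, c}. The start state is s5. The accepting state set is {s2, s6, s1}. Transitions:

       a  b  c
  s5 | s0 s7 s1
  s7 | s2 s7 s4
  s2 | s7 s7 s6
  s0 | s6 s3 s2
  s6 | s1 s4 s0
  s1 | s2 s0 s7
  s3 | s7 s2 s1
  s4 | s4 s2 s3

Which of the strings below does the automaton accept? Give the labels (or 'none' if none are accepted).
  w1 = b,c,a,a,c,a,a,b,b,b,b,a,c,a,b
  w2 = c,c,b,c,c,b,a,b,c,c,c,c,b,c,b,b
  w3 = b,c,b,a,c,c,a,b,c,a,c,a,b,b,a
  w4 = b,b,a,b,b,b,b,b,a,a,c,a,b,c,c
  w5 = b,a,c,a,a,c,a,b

w1:
  start at s5
  read 'b': s5 → s7
  read 'c': s7 → s4
  read 'a': s4 → s4
  read 'a': s4 → s4
  read 'c': s4 → s3
  read 'a': s3 → s7
  read 'a': s7 → s2
  read 'b': s2 → s7
  read 'b': s7 → s7
  read 'b': s7 → s7
  read 'b': s7 → s7
  read 'a': s7 → s2
  read 'c': s2 → s6
  read 'a': s6 → s1
  read 'b': s1 → s0
  end s0, rejected
w2:
  start at s5
  read 'c': s5 → s1
  read 'c': s1 → s7
  read 'b': s7 → s7
  read 'c': s7 → s4
  read 'c': s4 → s3
  read 'b': s3 → s2
  read 'a': s2 → s7
  read 'b': s7 → s7
  read 'c': s7 → s4
  read 'c': s4 → s3
  read 'c': s3 → s1
  read 'c': s1 → s7
  read 'b': s7 → s7
  read 'c': s7 → s4
  read 'b': s4 → s2
  read 'b': s2 → s7
  end s7, rejected
w3:
  start at s5
  read 'b': s5 → s7
  read 'c': s7 → s4
  read 'b': s4 → s2
  read 'a': s2 → s7
  read 'c': s7 → s4
  read 'c': s4 → s3
  read 'a': s3 → s7
  read 'b': s7 → s7
  read 'c': s7 → s4
  read 'a': s4 → s4
  read 'c': s4 → s3
  read 'a': s3 → s7
  read 'b': s7 → s7
  read 'b': s7 → s7
  read 'a': s7 → s2
  end s2, accepted
w4:
  start at s5
  read 'b': s5 → s7
  read 'b': s7 → s7
  read 'a': s7 → s2
  read 'b': s2 → s7
  read 'b': s7 → s7
  read 'b': s7 → s7
  read 'b': s7 → s7
  read 'b': s7 → s7
  read 'a': s7 → s2
  read 'a': s2 → s7
  read 'c': s7 → s4
  read 'a': s4 → s4
  read 'b': s4 → s2
  read 'c': s2 → s6
  read 'c': s6 → s0
  end s0, rejected
w5:
  start at s5
  read 'b': s5 → s7
  read 'a': s7 → s2
  read 'c': s2 → s6
  read 'a': s6 → s1
  read 'a': s1 → s2
  read 'c': s2 → s6
  read 'a': s6 → s1
  read 'b': s1 → s0
  end s0, rejected

w3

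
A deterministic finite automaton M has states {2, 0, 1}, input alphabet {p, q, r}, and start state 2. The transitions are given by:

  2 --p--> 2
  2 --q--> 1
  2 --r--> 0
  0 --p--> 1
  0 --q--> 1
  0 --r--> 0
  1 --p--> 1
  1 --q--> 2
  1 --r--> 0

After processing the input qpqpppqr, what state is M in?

0

Trace: 2 -q-> 1 -p-> 1 -q-> 2 -p-> 2 -p-> 2 -p-> 2 -q-> 1 -r-> 0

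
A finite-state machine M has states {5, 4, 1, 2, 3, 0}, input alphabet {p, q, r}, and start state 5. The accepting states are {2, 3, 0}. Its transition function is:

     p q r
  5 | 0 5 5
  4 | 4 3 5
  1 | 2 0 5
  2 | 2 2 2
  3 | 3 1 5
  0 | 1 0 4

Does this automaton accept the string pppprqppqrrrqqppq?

Yes

Trace: 5 -p-> 0 -p-> 1 -p-> 2 -p-> 2 -r-> 2 -q-> 2 -p-> 2 -p-> 2 -q-> 2 -r-> 2 -r-> 2 -r-> 2 -q-> 2 -q-> 2 -p-> 2 -p-> 2 -q-> 2
End state 2 is accepting.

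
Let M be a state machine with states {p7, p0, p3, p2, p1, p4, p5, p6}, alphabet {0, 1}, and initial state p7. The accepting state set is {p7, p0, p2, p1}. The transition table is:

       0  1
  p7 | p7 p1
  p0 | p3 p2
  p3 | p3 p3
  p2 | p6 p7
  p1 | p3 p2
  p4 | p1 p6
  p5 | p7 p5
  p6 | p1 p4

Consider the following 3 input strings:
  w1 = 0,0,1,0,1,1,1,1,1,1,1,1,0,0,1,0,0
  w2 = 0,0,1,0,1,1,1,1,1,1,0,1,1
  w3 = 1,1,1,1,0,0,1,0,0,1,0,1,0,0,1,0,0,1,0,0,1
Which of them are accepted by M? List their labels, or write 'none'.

none

w1: Trace: p7 -0-> p7 -0-> p7 -1-> p1 -0-> p3 -1-> p3 -1-> p3 -1-> p3 -1-> p3 -1-> p3 -1-> p3 -1-> p3 -1-> p3 -0-> p3 -0-> p3 -1-> p3 -0-> p3 -0-> p3  → end p3, rejected
w2: Trace: p7 -0-> p7 -0-> p7 -1-> p1 -0-> p3 -1-> p3 -1-> p3 -1-> p3 -1-> p3 -1-> p3 -1-> p3 -0-> p3 -1-> p3 -1-> p3  → end p3, rejected
w3: Trace: p7 -1-> p1 -1-> p2 -1-> p7 -1-> p1 -0-> p3 -0-> p3 -1-> p3 -0-> p3 -0-> p3 -1-> p3 -0-> p3 -1-> p3 -0-> p3 -0-> p3 -1-> p3 -0-> p3 -0-> p3 -1-> p3 -0-> p3 -0-> p3 -1-> p3  → end p3, rejected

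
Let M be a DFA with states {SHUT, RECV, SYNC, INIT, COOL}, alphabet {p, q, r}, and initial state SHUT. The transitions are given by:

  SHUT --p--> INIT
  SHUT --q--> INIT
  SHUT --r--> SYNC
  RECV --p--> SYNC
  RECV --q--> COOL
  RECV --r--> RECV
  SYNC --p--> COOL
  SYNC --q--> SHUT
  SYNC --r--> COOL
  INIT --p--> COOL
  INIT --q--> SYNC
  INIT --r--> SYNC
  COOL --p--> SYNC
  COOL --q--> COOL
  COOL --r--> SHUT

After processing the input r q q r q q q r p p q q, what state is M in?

COOL

start at SHUT
read 'r': SHUT → SYNC
read 'q': SYNC → SHUT
read 'q': SHUT → INIT
read 'r': INIT → SYNC
read 'q': SYNC → SHUT
read 'q': SHUT → INIT
read 'q': INIT → SYNC
read 'r': SYNC → COOL
read 'p': COOL → SYNC
read 'p': SYNC → COOL
read 'q': COOL → COOL
read 'q': COOL → COOL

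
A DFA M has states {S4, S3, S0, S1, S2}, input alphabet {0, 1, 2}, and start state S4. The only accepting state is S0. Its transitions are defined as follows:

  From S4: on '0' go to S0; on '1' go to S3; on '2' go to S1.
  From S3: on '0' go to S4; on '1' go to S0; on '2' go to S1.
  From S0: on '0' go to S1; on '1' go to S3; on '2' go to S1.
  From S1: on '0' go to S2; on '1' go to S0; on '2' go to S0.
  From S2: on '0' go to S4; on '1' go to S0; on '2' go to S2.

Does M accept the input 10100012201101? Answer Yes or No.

S4 → S3 → S4 → S3 → S4 → S0 → S1 → S0 → S1 → S0 → S1 → S0 → S3 → S4 → S3
End state S3 is not accepting.

No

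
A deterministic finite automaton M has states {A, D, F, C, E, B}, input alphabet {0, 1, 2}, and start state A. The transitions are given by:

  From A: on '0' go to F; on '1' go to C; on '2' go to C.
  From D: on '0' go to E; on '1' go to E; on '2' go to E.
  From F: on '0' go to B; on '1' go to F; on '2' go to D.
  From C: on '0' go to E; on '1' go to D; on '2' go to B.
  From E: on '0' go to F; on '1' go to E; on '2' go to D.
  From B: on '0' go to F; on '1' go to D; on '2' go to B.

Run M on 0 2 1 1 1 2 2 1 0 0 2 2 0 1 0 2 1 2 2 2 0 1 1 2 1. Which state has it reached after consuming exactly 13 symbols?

A → F → D → E → E → E → D → E → E → F → B → B → B → F
After 13 symbols: F.

F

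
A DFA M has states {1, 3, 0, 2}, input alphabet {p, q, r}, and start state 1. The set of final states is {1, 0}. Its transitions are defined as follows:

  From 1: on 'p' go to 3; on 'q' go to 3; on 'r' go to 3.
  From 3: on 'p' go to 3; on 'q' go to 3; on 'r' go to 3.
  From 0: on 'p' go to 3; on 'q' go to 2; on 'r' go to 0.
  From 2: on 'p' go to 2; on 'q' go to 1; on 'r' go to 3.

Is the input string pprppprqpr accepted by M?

No

Trace: 1 -p-> 3 -p-> 3 -r-> 3 -p-> 3 -p-> 3 -p-> 3 -r-> 3 -q-> 3 -p-> 3 -r-> 3
End state 3 is not accepting.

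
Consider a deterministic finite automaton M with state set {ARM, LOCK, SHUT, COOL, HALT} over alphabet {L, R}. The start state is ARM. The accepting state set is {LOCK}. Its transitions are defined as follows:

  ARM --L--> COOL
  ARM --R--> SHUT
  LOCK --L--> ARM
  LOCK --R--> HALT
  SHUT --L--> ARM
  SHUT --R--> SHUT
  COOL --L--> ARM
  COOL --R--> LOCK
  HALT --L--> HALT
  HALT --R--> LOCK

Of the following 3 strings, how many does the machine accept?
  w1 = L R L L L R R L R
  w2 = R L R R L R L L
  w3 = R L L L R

0

w1: ARM → COOL → LOCK → ARM → COOL → ARM → SHUT → SHUT → ARM → SHUT  → end SHUT, rejected
w2: ARM → SHUT → ARM → SHUT → SHUT → ARM → SHUT → ARM → COOL  → end COOL, rejected
w3: ARM → SHUT → ARM → COOL → ARM → SHUT  → end SHUT, rejected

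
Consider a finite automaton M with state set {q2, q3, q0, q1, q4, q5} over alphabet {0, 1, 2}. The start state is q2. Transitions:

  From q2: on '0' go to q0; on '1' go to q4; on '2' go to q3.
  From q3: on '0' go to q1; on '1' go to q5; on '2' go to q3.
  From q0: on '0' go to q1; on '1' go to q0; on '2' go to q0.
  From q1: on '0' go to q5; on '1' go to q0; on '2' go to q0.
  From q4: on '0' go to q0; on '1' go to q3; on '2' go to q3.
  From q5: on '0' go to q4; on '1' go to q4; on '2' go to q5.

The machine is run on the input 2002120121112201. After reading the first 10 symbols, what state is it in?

q0

start at q2
read '2': q2 → q3
read '0': q3 → q1
read '0': q1 → q5
read '2': q5 → q5
read '1': q5 → q4
read '2': q4 → q3
read '0': q3 → q1
read '1': q1 → q0
read '2': q0 → q0
read '1': q0 → q0
After 10 symbols: q0.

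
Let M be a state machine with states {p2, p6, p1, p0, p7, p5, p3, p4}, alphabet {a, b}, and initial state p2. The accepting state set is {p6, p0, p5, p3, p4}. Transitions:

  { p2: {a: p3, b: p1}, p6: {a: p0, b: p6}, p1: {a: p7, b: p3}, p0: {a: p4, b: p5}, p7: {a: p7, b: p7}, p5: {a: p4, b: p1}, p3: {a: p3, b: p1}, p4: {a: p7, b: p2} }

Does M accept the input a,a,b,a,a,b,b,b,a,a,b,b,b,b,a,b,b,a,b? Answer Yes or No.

No

p2 → p3 → p3 → p1 → p7 → p7 → p7 → p7 → p7 → p7 → p7 → p7 → p7 → p7 → p7 → p7 → p7 → p7 → p7 → p7
End state p7 is not accepting.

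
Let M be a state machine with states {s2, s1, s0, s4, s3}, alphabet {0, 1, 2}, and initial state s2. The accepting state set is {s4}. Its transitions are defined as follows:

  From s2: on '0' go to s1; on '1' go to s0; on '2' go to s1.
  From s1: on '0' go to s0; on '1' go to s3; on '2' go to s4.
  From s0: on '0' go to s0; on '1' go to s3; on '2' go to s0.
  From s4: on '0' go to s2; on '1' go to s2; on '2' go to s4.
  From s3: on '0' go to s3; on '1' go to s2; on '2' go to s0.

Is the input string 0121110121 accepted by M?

No

start at s2
read '0': s2 → s1
read '1': s1 → s3
read '2': s3 → s0
read '1': s0 → s3
read '1': s3 → s2
read '1': s2 → s0
read '0': s0 → s0
read '1': s0 → s3
read '2': s3 → s0
read '1': s0 → s3
End state s3 is not accepting.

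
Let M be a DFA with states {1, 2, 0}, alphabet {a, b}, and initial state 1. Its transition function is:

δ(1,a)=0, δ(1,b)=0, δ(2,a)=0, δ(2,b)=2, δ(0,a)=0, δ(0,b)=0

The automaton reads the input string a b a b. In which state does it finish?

0

1 → 0 → 0 → 0 → 0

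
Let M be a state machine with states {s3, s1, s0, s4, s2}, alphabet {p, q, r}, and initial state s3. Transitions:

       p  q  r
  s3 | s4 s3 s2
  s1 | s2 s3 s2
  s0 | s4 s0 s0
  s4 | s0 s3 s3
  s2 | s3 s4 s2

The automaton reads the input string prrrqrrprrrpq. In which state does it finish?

s3 → s4 → s3 → s2 → s2 → s4 → s3 → s2 → s3 → s2 → s2 → s2 → s3 → s3

s3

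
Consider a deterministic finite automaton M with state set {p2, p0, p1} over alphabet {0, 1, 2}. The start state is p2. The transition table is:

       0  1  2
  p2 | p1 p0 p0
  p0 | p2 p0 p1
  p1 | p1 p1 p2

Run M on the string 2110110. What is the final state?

start at p2
read '2': p2 → p0
read '1': p0 → p0
read '1': p0 → p0
read '0': p0 → p2
read '1': p2 → p0
read '1': p0 → p0
read '0': p0 → p2

p2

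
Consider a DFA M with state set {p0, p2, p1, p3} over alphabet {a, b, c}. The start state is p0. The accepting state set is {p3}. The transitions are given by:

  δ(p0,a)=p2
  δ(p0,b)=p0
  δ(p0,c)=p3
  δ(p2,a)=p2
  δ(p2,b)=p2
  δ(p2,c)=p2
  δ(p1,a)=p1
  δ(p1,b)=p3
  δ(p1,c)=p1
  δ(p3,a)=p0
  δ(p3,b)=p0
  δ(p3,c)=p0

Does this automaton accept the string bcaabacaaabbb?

p0 → p0 → p3 → p0 → p2 → p2 → p2 → p2 → p2 → p2 → p2 → p2 → p2 → p2
End state p2 is not accepting.

No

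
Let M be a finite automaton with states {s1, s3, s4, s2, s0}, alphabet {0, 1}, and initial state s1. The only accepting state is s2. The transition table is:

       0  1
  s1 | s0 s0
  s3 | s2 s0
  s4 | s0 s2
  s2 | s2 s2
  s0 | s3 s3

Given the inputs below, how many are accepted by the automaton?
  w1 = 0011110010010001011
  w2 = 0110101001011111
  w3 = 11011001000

3

w1: s1 → s0 → s3 → s0 → s3 → s0 → s3 → s2 → s2 → s2 → s2 → s2 → s2 → s2 → s2 → s2 → s2 → s2 → s2 → s2  → end s2, accepted
w2: s1 → s0 → s3 → s0 → s3 → s0 → s3 → s0 → s3 → s2 → s2 → s2 → s2 → s2 → s2 → s2 → s2  → end s2, accepted
w3: s1 → s0 → s3 → s2 → s2 → s2 → s2 → s2 → s2 → s2 → s2 → s2  → end s2, accepted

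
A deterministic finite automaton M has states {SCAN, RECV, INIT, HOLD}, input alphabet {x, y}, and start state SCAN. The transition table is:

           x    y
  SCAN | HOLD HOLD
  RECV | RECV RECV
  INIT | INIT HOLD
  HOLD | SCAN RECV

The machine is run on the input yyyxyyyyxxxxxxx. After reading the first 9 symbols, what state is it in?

RECV

start at SCAN
read 'y': SCAN → HOLD
read 'y': HOLD → RECV
read 'y': RECV → RECV
read 'x': RECV → RECV
read 'y': RECV → RECV
read 'y': RECV → RECV
read 'y': RECV → RECV
read 'y': RECV → RECV
read 'x': RECV → RECV
After 9 symbols: RECV.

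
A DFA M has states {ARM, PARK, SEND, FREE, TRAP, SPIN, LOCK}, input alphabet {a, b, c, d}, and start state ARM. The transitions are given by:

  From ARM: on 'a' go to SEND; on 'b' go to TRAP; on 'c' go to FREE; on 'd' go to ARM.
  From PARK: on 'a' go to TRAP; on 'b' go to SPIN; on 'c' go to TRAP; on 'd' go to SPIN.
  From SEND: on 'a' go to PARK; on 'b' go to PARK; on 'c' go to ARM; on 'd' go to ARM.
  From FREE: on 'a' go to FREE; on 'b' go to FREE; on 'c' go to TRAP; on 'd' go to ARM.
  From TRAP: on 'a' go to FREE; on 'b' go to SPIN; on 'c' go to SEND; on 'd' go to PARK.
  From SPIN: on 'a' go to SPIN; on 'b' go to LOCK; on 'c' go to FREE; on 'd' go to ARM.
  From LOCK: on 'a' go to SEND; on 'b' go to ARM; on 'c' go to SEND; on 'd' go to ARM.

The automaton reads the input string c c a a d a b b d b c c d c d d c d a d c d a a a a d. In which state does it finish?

start at ARM
read 'c': ARM → FREE
read 'c': FREE → TRAP
read 'a': TRAP → FREE
read 'a': FREE → FREE
read 'd': FREE → ARM
read 'a': ARM → SEND
read 'b': SEND → PARK
read 'b': PARK → SPIN
read 'd': SPIN → ARM
read 'b': ARM → TRAP
read 'c': TRAP → SEND
read 'c': SEND → ARM
read 'd': ARM → ARM
read 'c': ARM → FREE
read 'd': FREE → ARM
read 'd': ARM → ARM
read 'c': ARM → FREE
read 'd': FREE → ARM
read 'a': ARM → SEND
read 'd': SEND → ARM
read 'c': ARM → FREE
read 'd': FREE → ARM
read 'a': ARM → SEND
read 'a': SEND → PARK
read 'a': PARK → TRAP
read 'a': TRAP → FREE
read 'd': FREE → ARM

ARM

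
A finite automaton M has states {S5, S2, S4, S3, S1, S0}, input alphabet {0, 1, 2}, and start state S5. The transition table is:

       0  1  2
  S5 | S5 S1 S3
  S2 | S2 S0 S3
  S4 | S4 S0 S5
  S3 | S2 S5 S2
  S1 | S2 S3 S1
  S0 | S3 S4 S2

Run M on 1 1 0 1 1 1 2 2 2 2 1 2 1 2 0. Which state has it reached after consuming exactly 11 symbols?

start at S5
read '1': S5 → S1
read '1': S1 → S3
read '0': S3 → S2
read '1': S2 → S0
read '1': S0 → S4
read '1': S4 → S0
read '2': S0 → S2
read '2': S2 → S3
read '2': S3 → S2
read '2': S2 → S3
read '1': S3 → S5
After 11 symbols: S5.

S5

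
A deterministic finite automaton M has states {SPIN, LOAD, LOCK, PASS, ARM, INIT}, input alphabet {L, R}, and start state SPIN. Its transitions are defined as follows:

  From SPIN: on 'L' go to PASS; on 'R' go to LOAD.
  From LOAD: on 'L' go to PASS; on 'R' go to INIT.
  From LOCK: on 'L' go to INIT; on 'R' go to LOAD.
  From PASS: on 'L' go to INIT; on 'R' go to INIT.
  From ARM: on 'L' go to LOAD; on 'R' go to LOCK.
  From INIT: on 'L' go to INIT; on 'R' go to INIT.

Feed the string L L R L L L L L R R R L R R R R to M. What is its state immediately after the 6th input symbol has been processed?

INIT

start at SPIN
read 'L': SPIN → PASS
read 'L': PASS → INIT
read 'R': INIT → INIT
read 'L': INIT → INIT
read 'L': INIT → INIT
read 'L': INIT → INIT
After 6 symbols: INIT.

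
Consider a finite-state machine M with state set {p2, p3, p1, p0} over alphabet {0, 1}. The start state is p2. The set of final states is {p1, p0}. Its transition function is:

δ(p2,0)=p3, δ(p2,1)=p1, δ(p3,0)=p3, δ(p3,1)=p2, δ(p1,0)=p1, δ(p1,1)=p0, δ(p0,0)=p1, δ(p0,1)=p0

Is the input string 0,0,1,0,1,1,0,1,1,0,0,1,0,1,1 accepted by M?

Yes

start at p2
read '0': p2 → p3
read '0': p3 → p3
read '1': p3 → p2
read '0': p2 → p3
read '1': p3 → p2
read '1': p2 → p1
read '0': p1 → p1
read '1': p1 → p0
read '1': p0 → p0
read '0': p0 → p1
read '0': p1 → p1
read '1': p1 → p0
read '0': p0 → p1
read '1': p1 → p0
read '1': p0 → p0
End state p0 is accepting.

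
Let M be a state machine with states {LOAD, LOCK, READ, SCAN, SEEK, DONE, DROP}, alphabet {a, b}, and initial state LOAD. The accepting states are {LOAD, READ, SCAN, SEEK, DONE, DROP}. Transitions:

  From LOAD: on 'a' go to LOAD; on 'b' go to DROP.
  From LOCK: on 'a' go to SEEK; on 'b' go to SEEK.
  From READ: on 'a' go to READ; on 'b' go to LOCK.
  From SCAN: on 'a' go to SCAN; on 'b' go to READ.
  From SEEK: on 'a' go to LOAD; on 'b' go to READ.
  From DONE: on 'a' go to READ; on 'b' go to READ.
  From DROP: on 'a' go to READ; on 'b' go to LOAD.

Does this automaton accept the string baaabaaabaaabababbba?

Yes

Trace: LOAD -b-> DROP -a-> READ -a-> READ -a-> READ -b-> LOCK -a-> SEEK -a-> LOAD -a-> LOAD -b-> DROP -a-> READ -a-> READ -a-> READ -b-> LOCK -a-> SEEK -b-> READ -a-> READ -b-> LOCK -b-> SEEK -b-> READ -a-> READ
End state READ is accepting.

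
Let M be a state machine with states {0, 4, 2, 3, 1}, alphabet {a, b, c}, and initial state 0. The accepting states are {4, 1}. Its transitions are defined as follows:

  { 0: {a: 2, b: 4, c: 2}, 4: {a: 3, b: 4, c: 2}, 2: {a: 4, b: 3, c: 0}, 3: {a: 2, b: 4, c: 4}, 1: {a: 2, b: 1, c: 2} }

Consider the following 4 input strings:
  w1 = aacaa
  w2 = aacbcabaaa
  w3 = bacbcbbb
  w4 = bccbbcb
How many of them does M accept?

w1:
  start at 0
  read 'a': 0 → 2
  read 'a': 2 → 4
  read 'c': 4 → 2
  read 'a': 2 → 4
  read 'a': 4 → 3
  end 3, rejected
w2:
  start at 0
  read 'a': 0 → 2
  read 'a': 2 → 4
  read 'c': 4 → 2
  read 'b': 2 → 3
  read 'c': 3 → 4
  read 'a': 4 → 3
  read 'b': 3 → 4
  read 'a': 4 → 3
  read 'a': 3 → 2
  read 'a': 2 → 4
  end 4, accepted
w3:
  start at 0
  read 'b': 0 → 4
  read 'a': 4 → 3
  read 'c': 3 → 4
  read 'b': 4 → 4
  read 'c': 4 → 2
  read 'b': 2 → 3
  read 'b': 3 → 4
  read 'b': 4 → 4
  end 4, accepted
w4:
  start at 0
  read 'b': 0 → 4
  read 'c': 4 → 2
  read 'c': 2 → 0
  read 'b': 0 → 4
  read 'b': 4 → 4
  read 'c': 4 → 2
  read 'b': 2 → 3
  end 3, rejected

2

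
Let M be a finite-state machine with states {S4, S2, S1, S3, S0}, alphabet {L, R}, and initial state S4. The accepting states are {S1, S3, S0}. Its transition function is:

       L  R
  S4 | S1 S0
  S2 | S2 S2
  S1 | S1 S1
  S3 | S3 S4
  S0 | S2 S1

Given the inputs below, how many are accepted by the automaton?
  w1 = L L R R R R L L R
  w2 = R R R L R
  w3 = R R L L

3

w1: Trace: S4 -L-> S1 -L-> S1 -R-> S1 -R-> S1 -R-> S1 -R-> S1 -L-> S1 -L-> S1 -R-> S1  → end S1, accepted
w2: Trace: S4 -R-> S0 -R-> S1 -R-> S1 -L-> S1 -R-> S1  → end S1, accepted
w3: Trace: S4 -R-> S0 -R-> S1 -L-> S1 -L-> S1  → end S1, accepted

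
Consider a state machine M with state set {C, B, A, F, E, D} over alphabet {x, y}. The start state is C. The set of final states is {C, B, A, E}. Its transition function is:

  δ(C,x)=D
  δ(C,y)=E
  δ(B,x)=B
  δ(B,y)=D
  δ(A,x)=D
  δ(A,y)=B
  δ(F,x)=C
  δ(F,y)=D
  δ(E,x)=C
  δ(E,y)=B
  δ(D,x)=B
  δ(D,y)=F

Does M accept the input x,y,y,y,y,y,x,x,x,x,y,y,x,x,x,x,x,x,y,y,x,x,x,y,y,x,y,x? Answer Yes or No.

Yes

start at C
read 'x': C → D
read 'y': D → F
read 'y': F → D
read 'y': D → F
read 'y': F → D
read 'y': D → F
read 'x': F → C
read 'x': C → D
read 'x': D → B
read 'x': B → B
read 'y': B → D
read 'y': D → F
read 'x': F → C
read 'x': C → D
read 'x': D → B
read 'x': B → B
read 'x': B → B
read 'x': B → B
read 'y': B → D
read 'y': D → F
read 'x': F → C
read 'x': C → D
read 'x': D → B
read 'y': B → D
read 'y': D → F
read 'x': F → C
read 'y': C → E
read 'x': E → C
End state C is accepting.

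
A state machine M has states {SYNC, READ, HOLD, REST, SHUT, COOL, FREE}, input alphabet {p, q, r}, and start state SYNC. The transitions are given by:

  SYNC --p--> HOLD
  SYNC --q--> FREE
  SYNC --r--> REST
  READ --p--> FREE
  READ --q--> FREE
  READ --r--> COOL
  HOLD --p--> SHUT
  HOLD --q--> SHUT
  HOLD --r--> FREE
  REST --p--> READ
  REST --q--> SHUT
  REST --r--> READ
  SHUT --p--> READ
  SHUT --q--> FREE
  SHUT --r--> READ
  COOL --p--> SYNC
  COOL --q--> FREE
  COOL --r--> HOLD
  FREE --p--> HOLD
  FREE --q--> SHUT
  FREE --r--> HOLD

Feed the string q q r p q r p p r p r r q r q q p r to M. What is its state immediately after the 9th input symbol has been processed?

FREE

Trace: SYNC -q-> FREE -q-> SHUT -r-> READ -p-> FREE -q-> SHUT -r-> READ -p-> FREE -p-> HOLD -r-> FREE
After 9 symbols: FREE.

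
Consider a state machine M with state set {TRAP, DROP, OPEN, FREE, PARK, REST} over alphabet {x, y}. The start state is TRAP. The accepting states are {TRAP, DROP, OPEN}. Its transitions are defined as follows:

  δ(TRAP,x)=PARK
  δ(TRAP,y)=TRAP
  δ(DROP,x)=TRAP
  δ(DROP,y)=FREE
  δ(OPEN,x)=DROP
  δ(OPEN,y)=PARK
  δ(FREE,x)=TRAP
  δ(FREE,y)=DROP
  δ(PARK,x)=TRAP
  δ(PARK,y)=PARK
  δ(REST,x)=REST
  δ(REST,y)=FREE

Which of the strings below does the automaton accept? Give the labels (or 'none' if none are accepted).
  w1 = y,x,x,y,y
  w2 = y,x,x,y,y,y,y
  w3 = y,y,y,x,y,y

w1: Trace: TRAP -y-> TRAP -x-> PARK -x-> TRAP -y-> TRAP -y-> TRAP  → end TRAP, accepted
w2: Trace: TRAP -y-> TRAP -x-> PARK -x-> TRAP -y-> TRAP -y-> TRAP -y-> TRAP -y-> TRAP  → end TRAP, accepted
w3: Trace: TRAP -y-> TRAP -y-> TRAP -y-> TRAP -x-> PARK -y-> PARK -y-> PARK  → end PARK, rejected

w1, w2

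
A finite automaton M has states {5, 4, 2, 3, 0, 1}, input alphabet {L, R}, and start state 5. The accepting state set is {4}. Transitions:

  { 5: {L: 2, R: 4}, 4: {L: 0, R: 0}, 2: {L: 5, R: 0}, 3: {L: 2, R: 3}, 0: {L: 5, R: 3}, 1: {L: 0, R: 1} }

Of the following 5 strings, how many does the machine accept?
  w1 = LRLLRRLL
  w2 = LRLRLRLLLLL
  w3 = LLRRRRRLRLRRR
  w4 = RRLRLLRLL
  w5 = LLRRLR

w1: Trace: 5 -L-> 2 -R-> 0 -L-> 5 -L-> 2 -R-> 0 -R-> 3 -L-> 2 -L-> 5  → end 5, rejected
w2: Trace: 5 -L-> 2 -R-> 0 -L-> 5 -R-> 4 -L-> 0 -R-> 3 -L-> 2 -L-> 5 -L-> 2 -L-> 5 -L-> 2  → end 2, rejected
w3: Trace: 5 -L-> 2 -L-> 5 -R-> 4 -R-> 0 -R-> 3 -R-> 3 -R-> 3 -L-> 2 -R-> 0 -L-> 5 -R-> 4 -R-> 0 -R-> 3  → end 3, rejected
w4: Trace: 5 -R-> 4 -R-> 0 -L-> 5 -R-> 4 -L-> 0 -L-> 5 -R-> 4 -L-> 0 -L-> 5  → end 5, rejected
w5: Trace: 5 -L-> 2 -L-> 5 -R-> 4 -R-> 0 -L-> 5 -R-> 4  → end 4, accepted

1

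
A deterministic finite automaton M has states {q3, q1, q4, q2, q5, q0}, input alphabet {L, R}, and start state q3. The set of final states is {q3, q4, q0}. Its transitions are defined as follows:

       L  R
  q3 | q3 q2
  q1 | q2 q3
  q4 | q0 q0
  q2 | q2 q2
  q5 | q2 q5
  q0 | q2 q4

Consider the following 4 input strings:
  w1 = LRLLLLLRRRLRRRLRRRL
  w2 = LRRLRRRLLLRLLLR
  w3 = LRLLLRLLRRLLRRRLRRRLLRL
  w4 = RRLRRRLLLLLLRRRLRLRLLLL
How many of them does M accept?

w1: Trace: q3 -L-> q3 -R-> q2 -L-> q2 -L-> q2 -L-> q2 -L-> q2 -L-> q2 -R-> q2 -R-> q2 -R-> q2 -L-> q2 -R-> q2 -R-> q2 -R-> q2 -L-> q2 -R-> q2 -R-> q2 -R-> q2 -L-> q2  → end q2, rejected
w2: Trace: q3 -L-> q3 -R-> q2 -R-> q2 -L-> q2 -R-> q2 -R-> q2 -R-> q2 -L-> q2 -L-> q2 -L-> q2 -R-> q2 -L-> q2 -L-> q2 -L-> q2 -R-> q2  → end q2, rejected
w3: Trace: q3 -L-> q3 -R-> q2 -L-> q2 -L-> q2 -L-> q2 -R-> q2 -L-> q2 -L-> q2 -R-> q2 -R-> q2 -L-> q2 -L-> q2 -R-> q2 -R-> q2 -R-> q2 -L-> q2 -R-> q2 -R-> q2 -R-> q2 -L-> q2 -L-> q2 -R-> q2 -L-> q2  → end q2, rejected
w4: Trace: q3 -R-> q2 -R-> q2 -L-> q2 -R-> q2 -R-> q2 -R-> q2 -L-> q2 -L-> q2 -L-> q2 -L-> q2 -L-> q2 -L-> q2 -R-> q2 -R-> q2 -R-> q2 -L-> q2 -R-> q2 -L-> q2 -R-> q2 -L-> q2 -L-> q2 -L-> q2 -L-> q2  → end q2, rejected

0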